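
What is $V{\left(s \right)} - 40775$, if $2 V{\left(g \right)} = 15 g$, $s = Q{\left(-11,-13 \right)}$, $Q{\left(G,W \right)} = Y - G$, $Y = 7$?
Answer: $-40640$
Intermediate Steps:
$Q{\left(G,W \right)} = 7 - G$
$s = 18$ ($s = 7 - -11 = 7 + 11 = 18$)
$V{\left(g \right)} = \frac{15 g}{2}$
$V{\left(s \right)} - 40775 = \frac{15}{2} \cdot 18 - 40775 = 135 - 40775 = -40640$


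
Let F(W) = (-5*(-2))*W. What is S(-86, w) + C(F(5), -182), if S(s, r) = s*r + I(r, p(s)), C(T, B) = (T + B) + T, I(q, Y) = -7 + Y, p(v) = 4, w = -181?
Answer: 15481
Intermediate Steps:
F(W) = 10*W
C(T, B) = B + 2*T (C(T, B) = (B + T) + T = B + 2*T)
S(s, r) = -3 + r*s (S(s, r) = s*r + (-7 + 4) = r*s - 3 = -3 + r*s)
S(-86, w) + C(F(5), -182) = (-3 - 181*(-86)) + (-182 + 2*(10*5)) = (-3 + 15566) + (-182 + 2*50) = 15563 + (-182 + 100) = 15563 - 82 = 15481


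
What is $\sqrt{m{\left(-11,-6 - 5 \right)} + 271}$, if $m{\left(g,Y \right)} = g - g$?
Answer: $\sqrt{271} \approx 16.462$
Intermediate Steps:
$m{\left(g,Y \right)} = 0$
$\sqrt{m{\left(-11,-6 - 5 \right)} + 271} = \sqrt{0 + 271} = \sqrt{271}$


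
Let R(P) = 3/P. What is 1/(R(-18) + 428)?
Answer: 6/2567 ≈ 0.0023374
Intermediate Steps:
1/(R(-18) + 428) = 1/(3/(-18) + 428) = 1/(3*(-1/18) + 428) = 1/(-⅙ + 428) = 1/(2567/6) = 6/2567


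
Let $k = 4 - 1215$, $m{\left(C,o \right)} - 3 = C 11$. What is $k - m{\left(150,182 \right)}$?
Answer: $-2864$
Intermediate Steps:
$m{\left(C,o \right)} = 3 + 11 C$ ($m{\left(C,o \right)} = 3 + C 11 = 3 + 11 C$)
$k = -1211$ ($k = 4 - 1215 = -1211$)
$k - m{\left(150,182 \right)} = -1211 - \left(3 + 11 \cdot 150\right) = -1211 - \left(3 + 1650\right) = -1211 - 1653 = -2864$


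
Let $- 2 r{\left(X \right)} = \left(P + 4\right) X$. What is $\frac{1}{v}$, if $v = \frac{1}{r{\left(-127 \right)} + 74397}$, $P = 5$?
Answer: $\frac{149937}{2} \approx 74969.0$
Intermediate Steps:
$r{\left(X \right)} = - \frac{9 X}{2}$ ($r{\left(X \right)} = - \frac{\left(5 + 4\right) X}{2} = - \frac{9 X}{2}$)
$v = \frac{2}{149937}$ ($v = \frac{1}{\left(- \frac{9}{2}\right) \left(-127\right) + 74397} = \frac{1}{\frac{1143}{2} + 74397} = \frac{1}{\frac{149937}{2}} = \frac{2}{149937} \approx 1.3339 \cdot 10^{-5}$)
$\frac{1}{v} = \frac{1}{\frac{2}{149937}} = \frac{149937}{2}$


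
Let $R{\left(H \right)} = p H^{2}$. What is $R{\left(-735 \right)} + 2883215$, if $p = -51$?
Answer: $-24668260$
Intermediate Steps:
$R{\left(H \right)} = - 51 H^{2}$
$R{\left(-735 \right)} + 2883215 = - 51 \left(-735\right)^{2} + 2883215 = \left(-51\right) 540225 + 2883215 = -27551475 + 2883215 = -24668260$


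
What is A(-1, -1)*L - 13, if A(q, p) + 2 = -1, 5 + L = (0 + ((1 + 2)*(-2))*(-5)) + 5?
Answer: -103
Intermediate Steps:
L = 30 (L = -5 + ((0 + ((1 + 2)*(-2))*(-5)) + 5) = -5 + ((0 + (3*(-2))*(-5)) + 5) = -5 + ((0 - 6*(-5)) + 5) = -5 + ((0 + 30) + 5) = -5 + (30 + 5) = -5 + 35 = 30)
A(q, p) = -3 (A(q, p) = -2 - 1 = -3)
A(-1, -1)*L - 13 = -3*30 - 13 = -90 - 13 = -103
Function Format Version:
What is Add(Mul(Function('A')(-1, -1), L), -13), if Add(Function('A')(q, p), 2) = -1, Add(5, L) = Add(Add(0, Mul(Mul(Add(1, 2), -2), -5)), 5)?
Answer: -103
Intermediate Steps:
L = 30 (L = Add(-5, Add(Add(0, Mul(Mul(Add(1, 2), -2), -5)), 5)) = Add(-5, Add(Add(0, Mul(Mul(3, -2), -5)), 5)) = Add(-5, Add(Add(0, Mul(-6, -5)), 5)) = Add(-5, Add(Add(0, 30), 5)) = Add(-5, Add(30, 5)) = Add(-5, 35) = 30)
Function('A')(q, p) = -3 (Function('A')(q, p) = Add(-2, -1) = -3)
Add(Mul(Function('A')(-1, -1), L), -13) = Add(Mul(-3, 30), -13) = Add(-90, -13) = -103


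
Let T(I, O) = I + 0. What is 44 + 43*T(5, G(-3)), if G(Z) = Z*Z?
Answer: 259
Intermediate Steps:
G(Z) = Z²
T(I, O) = I
44 + 43*T(5, G(-3)) = 44 + 43*5 = 44 + 215 = 259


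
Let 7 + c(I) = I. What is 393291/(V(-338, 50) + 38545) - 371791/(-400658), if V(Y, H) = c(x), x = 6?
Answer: 28650916297/2573826992 ≈ 11.132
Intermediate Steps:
c(I) = -7 + I
V(Y, H) = -1 (V(Y, H) = -7 + 6 = -1)
393291/(V(-338, 50) + 38545) - 371791/(-400658) = 393291/(-1 + 38545) - 371791/(-400658) = 393291/38544 - 371791*(-1/400658) = 393291*(1/38544) + 371791/400658 = 131097/12848 + 371791/400658 = 28650916297/2573826992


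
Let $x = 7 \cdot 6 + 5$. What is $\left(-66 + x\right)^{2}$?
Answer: $361$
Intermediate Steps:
$x = 47$ ($x = 42 + 5 = 47$)
$\left(-66 + x\right)^{2} = \left(-66 + 47\right)^{2} = \left(-19\right)^{2} = 361$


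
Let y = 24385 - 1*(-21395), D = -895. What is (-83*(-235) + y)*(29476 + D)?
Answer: 1865910585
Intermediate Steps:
y = 45780 (y = 24385 + 21395 = 45780)
(-83*(-235) + y)*(29476 + D) = (-83*(-235) + 45780)*(29476 - 895) = (19505 + 45780)*28581 = 65285*28581 = 1865910585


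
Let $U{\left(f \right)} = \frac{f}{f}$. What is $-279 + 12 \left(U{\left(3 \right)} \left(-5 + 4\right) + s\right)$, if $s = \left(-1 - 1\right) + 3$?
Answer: $-279$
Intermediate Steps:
$U{\left(f \right)} = 1$
$s = 1$ ($s = -2 + 3 = 1$)
$-279 + 12 \left(U{\left(3 \right)} \left(-5 + 4\right) + s\right) = -279 + 12 \left(1 \left(-5 + 4\right) + 1\right) = -279 + 12 \left(1 \left(-1\right) + 1\right) = -279 + 12 \left(-1 + 1\right) = -279 + 12 \cdot 0 = -279 + 0 = -279$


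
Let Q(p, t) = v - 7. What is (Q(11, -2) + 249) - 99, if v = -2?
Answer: 141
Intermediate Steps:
Q(p, t) = -9 (Q(p, t) = -2 - 7 = -9)
(Q(11, -2) + 249) - 99 = (-9 + 249) - 99 = 240 - 99 = 141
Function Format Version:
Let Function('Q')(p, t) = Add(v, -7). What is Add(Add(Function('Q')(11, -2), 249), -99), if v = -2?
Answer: 141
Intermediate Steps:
Function('Q')(p, t) = -9 (Function('Q')(p, t) = Add(-2, -7) = -9)
Add(Add(Function('Q')(11, -2), 249), -99) = Add(Add(-9, 249), -99) = Add(240, -99) = 141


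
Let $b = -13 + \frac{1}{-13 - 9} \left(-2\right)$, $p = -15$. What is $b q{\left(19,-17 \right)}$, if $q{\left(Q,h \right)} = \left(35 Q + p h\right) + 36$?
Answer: $- \frac{135752}{11} \approx -12341.0$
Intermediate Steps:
$b = - \frac{142}{11}$ ($b = -13 + \frac{1}{-22} \left(-2\right) = -13 - - \frac{1}{11} = -13 + \frac{1}{11} = - \frac{142}{11} \approx -12.909$)
$q{\left(Q,h \right)} = 36 - 15 h + 35 Q$ ($q{\left(Q,h \right)} = \left(35 Q - 15 h\right) + 36 = \left(- 15 h + 35 Q\right) + 36 = 36 - 15 h + 35 Q$)
$b q{\left(19,-17 \right)} = - \frac{142 \left(36 - -255 + 35 \cdot 19\right)}{11} = - \frac{142 \left(36 + 255 + 665\right)}{11} = \left(- \frac{142}{11}\right) 956 = - \frac{135752}{11}$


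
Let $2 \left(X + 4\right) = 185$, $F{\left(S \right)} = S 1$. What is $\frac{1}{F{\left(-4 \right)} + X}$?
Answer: $\frac{2}{169} \approx 0.011834$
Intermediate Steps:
$F{\left(S \right)} = S$
$X = \frac{177}{2}$ ($X = -4 + \frac{1}{2} \cdot 185 = -4 + \frac{185}{2} = \frac{177}{2} \approx 88.5$)
$\frac{1}{F{\left(-4 \right)} + X} = \frac{1}{-4 + \frac{177}{2}} = \frac{1}{\frac{169}{2}} = \frac{2}{169}$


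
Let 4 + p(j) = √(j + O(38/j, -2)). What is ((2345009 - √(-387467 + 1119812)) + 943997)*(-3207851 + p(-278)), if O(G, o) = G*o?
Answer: -(3289006 - √732345)*(445891845 - 2*I*√1341489)/139 ≈ -1.0548e+13 + 5.4797e+7*I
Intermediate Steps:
p(j) = -4 + √(j - 76/j) (p(j) = -4 + √(j + (38/j)*(-2)) = -4 + √(j - 76/j))
((2345009 - √(-387467 + 1119812)) + 943997)*(-3207851 + p(-278)) = ((2345009 - √(-387467 + 1119812)) + 943997)*(-3207851 + (-4 + √(-278 - 76/(-278)))) = ((2345009 - √732345) + 943997)*(-3207851 + (-4 + √(-278 - 76*(-1/278)))) = (3289006 - √732345)*(-3207851 + (-4 + √(-278 + 38/139))) = (3289006 - √732345)*(-3207851 + (-4 + √(-38604/139))) = (3289006 - √732345)*(-3207851 + (-4 + 2*I*√1341489/139)) = (3289006 - √732345)*(-3207855 + 2*I*√1341489/139) = (-3207855 + 2*I*√1341489/139)*(3289006 - √732345)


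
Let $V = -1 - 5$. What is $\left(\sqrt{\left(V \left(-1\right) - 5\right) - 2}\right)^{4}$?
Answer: $1$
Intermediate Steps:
$V = -6$
$\left(\sqrt{\left(V \left(-1\right) - 5\right) - 2}\right)^{4} = \left(\sqrt{\left(\left(-6\right) \left(-1\right) - 5\right) - 2}\right)^{4} = \left(\sqrt{\left(6 - 5\right) - 2}\right)^{4} = \left(\sqrt{1 - 2}\right)^{4} = \left(\sqrt{-1}\right)^{4} = i^{4} = 1$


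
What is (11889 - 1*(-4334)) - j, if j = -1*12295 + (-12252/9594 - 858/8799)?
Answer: 133752073606/4689867 ≈ 28519.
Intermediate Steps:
j = -57668361265/4689867 (j = -12295 + (-12252*1/9594 - 858*1/8799) = -12295 + (-2042/1599 - 286/2933) = -12295 - 6446500/4689867 = -57668361265/4689867 ≈ -12296.)
(11889 - 1*(-4334)) - j = (11889 - 1*(-4334)) - 1*(-57668361265/4689867) = (11889 + 4334) + 57668361265/4689867 = 16223 + 57668361265/4689867 = 133752073606/4689867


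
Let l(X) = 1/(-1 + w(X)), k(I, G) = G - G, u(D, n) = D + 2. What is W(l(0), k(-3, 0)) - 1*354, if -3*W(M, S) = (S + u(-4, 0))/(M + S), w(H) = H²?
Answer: -1064/3 ≈ -354.67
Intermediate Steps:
u(D, n) = 2 + D
k(I, G) = 0
l(X) = 1/(-1 + X²)
W(M, S) = -(-2 + S)/(3*(M + S)) (W(M, S) = -(S + (2 - 4))/(3*(M + S)) = -(S - 2)/(3*(M + S)) = -(-2 + S)/(3*(M + S)))
W(l(0), k(-3, 0)) - 1*354 = (2 - 1*0)/(3*(1/(-1 + 0²) + 0)) - 1*354 = (2 + 0)/(3*(1/(-1 + 0) + 0)) - 354 = (⅓)*2/(1/(-1) + 0) - 354 = (⅓)*2/(-1 + 0) - 354 = (⅓)*2/(-1) - 354 = (⅓)*(-1)*2 - 354 = -⅔ - 354 = -1064/3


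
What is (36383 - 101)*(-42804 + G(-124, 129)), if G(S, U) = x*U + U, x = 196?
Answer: -630980262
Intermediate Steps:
G(S, U) = 197*U (G(S, U) = 196*U + U = 197*U)
(36383 - 101)*(-42804 + G(-124, 129)) = (36383 - 101)*(-42804 + 197*129) = 36282*(-42804 + 25413) = 36282*(-17391) = -630980262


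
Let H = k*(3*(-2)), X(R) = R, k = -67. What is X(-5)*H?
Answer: -2010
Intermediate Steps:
H = 402 (H = -201*(-2) = -67*(-6) = 402)
X(-5)*H = -5*402 = -2010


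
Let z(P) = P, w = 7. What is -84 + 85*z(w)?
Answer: 511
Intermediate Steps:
-84 + 85*z(w) = -84 + 85*7 = -84 + 595 = 511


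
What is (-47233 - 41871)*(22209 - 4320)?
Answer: -1593981456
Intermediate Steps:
(-47233 - 41871)*(22209 - 4320) = -89104*17889 = -1593981456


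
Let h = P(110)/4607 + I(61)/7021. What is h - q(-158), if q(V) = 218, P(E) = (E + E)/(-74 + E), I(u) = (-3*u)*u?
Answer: -221193152/1007307 ≈ -219.59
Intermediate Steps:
I(u) = -3*u²
P(E) = 2*E/(-74 + E) (P(E) = (2*E)/(-74 + E) = 2*E/(-74 + E))
h = -1600226/1007307 (h = (2*110/(-74 + 110))/4607 - 3*61²/7021 = (2*110/36)*(1/4607) - 3*3721*(1/7021) = (2*110*(1/36))*(1/4607) - 11163*1/7021 = (55/9)*(1/4607) - 11163/7021 = 55/41463 - 11163/7021 = -1600226/1007307 ≈ -1.5886)
h - q(-158) = -1600226/1007307 - 1*218 = -1600226/1007307 - 218 = -221193152/1007307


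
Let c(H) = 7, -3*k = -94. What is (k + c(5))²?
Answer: 13225/9 ≈ 1469.4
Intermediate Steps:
k = 94/3 (k = -⅓*(-94) = 94/3 ≈ 31.333)
(k + c(5))² = (94/3 + 7)² = (115/3)² = 13225/9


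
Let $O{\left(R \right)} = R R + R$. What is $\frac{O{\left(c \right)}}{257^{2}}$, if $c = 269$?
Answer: $\frac{72630}{66049} \approx 1.0996$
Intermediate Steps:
$O{\left(R \right)} = R + R^{2}$ ($O{\left(R \right)} = R^{2} + R = R + R^{2}$)
$\frac{O{\left(c \right)}}{257^{2}} = \frac{269 \left(1 + 269\right)}{257^{2}} = \frac{269 \cdot 270}{66049} = 72630 \cdot \frac{1}{66049} = \frac{72630}{66049}$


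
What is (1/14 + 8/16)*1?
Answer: 4/7 ≈ 0.57143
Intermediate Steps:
(1/14 + 8/16)*1 = (1/14 + 8*(1/16))*1 = (1/14 + 1/2)*1 = (4/7)*1 = 4/7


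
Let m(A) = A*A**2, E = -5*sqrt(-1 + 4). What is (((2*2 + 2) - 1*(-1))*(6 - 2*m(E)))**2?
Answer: 82689264 + 441000*sqrt(3) ≈ 8.3453e+7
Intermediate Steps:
E = -5*sqrt(3) ≈ -8.6602
m(A) = A**3
(((2*2 + 2) - 1*(-1))*(6 - 2*m(E)))**2 = (((2*2 + 2) - 1*(-1))*(6 - 2*(-375*sqrt(3))))**2 = (((4 + 2) + 1)*(6 - (-750)*sqrt(3)))**2 = ((6 + 1)*(6 + 750*sqrt(3)))**2 = (7*(6 + 750*sqrt(3)))**2 = (42 + 5250*sqrt(3))**2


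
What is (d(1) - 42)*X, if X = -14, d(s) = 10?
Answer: 448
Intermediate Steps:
(d(1) - 42)*X = (10 - 42)*(-14) = -32*(-14) = 448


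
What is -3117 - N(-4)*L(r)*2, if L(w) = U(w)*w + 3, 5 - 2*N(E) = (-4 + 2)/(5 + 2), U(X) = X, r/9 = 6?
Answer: -18546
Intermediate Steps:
r = 54 (r = 9*6 = 54)
N(E) = 37/14 (N(E) = 5/2 - (-4 + 2)/(2*(5 + 2)) = 5/2 - (-1)/7 = 5/2 - ½*(-2/7) = 5/2 + ⅐ = 37/14)
L(w) = 3 + w² (L(w) = w*w + 3 = w² + 3 = 3 + w²)
-3117 - N(-4)*L(r)*2 = -3117 - 37*(3 + 54²)/14*2 = -3117 - 37*(3 + 2916)/14*2 = -3117 - (37/14)*2919*2 = -3117 - 15429*2/2 = -3117 - 1*15429 = -3117 - 15429 = -18546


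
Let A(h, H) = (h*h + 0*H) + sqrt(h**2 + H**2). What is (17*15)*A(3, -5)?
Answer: 2295 + 255*sqrt(34) ≈ 3781.9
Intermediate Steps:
A(h, H) = h**2 + sqrt(H**2 + h**2) (A(h, H) = (h**2 + 0) + sqrt(H**2 + h**2) = h**2 + sqrt(H**2 + h**2))
(17*15)*A(3, -5) = (17*15)*(3**2 + sqrt((-5)**2 + 3**2)) = 255*(9 + sqrt(25 + 9)) = 255*(9 + sqrt(34)) = 2295 + 255*sqrt(34)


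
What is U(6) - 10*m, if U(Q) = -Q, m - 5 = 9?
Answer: -146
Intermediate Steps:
m = 14 (m = 5 + 9 = 14)
U(6) - 10*m = -1*6 - 10*14 = -6 - 140 = -146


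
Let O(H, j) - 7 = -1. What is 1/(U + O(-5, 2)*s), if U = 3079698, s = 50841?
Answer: 1/3384744 ≈ 2.9544e-7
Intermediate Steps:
O(H, j) = 6 (O(H, j) = 7 - 1 = 6)
1/(U + O(-5, 2)*s) = 1/(3079698 + 6*50841) = 1/(3079698 + 305046) = 1/3384744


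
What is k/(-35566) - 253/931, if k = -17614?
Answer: 3700218/16555973 ≈ 0.22350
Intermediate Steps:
k/(-35566) - 253/931 = -17614/(-35566) - 253/931 = -17614*(-1/35566) - 253*1/931 = 8807/17783 - 253/931 = 3700218/16555973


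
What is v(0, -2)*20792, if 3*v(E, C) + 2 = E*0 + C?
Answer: -83168/3 ≈ -27723.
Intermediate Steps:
v(E, C) = -⅔ + C/3 (v(E, C) = -⅔ + (E*0 + C)/3 = -⅔ + (0 + C)/3 = -⅔ + C/3)
v(0, -2)*20792 = (-⅔ + (⅓)*(-2))*20792 = (-⅔ - ⅔)*20792 = -4/3*20792 = -83168/3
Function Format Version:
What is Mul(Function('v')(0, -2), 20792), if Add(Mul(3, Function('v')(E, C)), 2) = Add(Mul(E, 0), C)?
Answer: Rational(-83168, 3) ≈ -27723.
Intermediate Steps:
Function('v')(E, C) = Add(Rational(-2, 3), Mul(Rational(1, 3), C)) (Function('v')(E, C) = Add(Rational(-2, 3), Mul(Rational(1, 3), Add(Mul(E, 0), C))) = Add(Rational(-2, 3), Mul(Rational(1, 3), Add(0, C))) = Add(Rational(-2, 3), Mul(Rational(1, 3), C)))
Mul(Function('v')(0, -2), 20792) = Mul(Add(Rational(-2, 3), Mul(Rational(1, 3), -2)), 20792) = Mul(Add(Rational(-2, 3), Rational(-2, 3)), 20792) = Mul(Rational(-4, 3), 20792) = Rational(-83168, 3)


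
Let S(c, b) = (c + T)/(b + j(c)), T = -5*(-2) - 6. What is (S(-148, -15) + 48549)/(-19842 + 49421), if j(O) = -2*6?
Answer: 145663/88737 ≈ 1.6415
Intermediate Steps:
j(O) = -12
T = 4 (T = 10 - 6 = 4)
S(c, b) = (4 + c)/(-12 + b) (S(c, b) = (c + 4)/(b - 12) = (4 + c)/(-12 + b))
(S(-148, -15) + 48549)/(-19842 + 49421) = ((4 - 148)/(-12 - 15) + 48549)/(-19842 + 49421) = (-144/(-27) + 48549)/29579 = (-1/27*(-144) + 48549)*(1/29579) = (16/3 + 48549)*(1/29579) = (145663/3)*(1/29579) = 145663/88737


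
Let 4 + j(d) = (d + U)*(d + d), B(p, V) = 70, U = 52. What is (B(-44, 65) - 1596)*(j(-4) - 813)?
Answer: 1832726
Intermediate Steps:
j(d) = -4 + 2*d*(52 + d) (j(d) = -4 + (d + 52)*(d + d) = -4 + (52 + d)*(2*d) = -4 + 2*d*(52 + d))
(B(-44, 65) - 1596)*(j(-4) - 813) = (70 - 1596)*((-4 + 2*(-4)² + 104*(-4)) - 813) = -1526*((-4 + 2*16 - 416) - 813) = -1526*((-4 + 32 - 416) - 813) = -1526*(-388 - 813) = -1526*(-1201) = 1832726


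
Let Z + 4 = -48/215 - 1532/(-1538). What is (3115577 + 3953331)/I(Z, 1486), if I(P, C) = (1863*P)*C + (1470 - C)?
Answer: -292184476045/369281322569 ≈ -0.79122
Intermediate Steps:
Z = -533562/165335 (Z = -4 + (-48/215 - 1532/(-1538)) = -4 + (-48*1/215 - 1532*(-1/1538)) = -4 + (-48/215 + 766/769) = -4 + 127778/165335 = -533562/165335 ≈ -3.2272)
I(P, C) = 1470 - C + 1863*C*P (I(P, C) = 1863*C*P + (1470 - C) = 1470 - C + 1863*C*P)
(3115577 + 3953331)/I(Z, 1486) = (3115577 + 3953331)/(1470 - 1*1486 + 1863*1486*(-533562/165335)) = 7068908/(1470 - 1486 - 1477122644916/165335) = 7068908/(-1477125290276/165335) = 7068908*(-165335/1477125290276) = -292184476045/369281322569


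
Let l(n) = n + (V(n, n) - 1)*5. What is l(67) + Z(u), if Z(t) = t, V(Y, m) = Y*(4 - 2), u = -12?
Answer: 720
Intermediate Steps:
V(Y, m) = 2*Y (V(Y, m) = Y*2 = 2*Y)
l(n) = -5 + 11*n (l(n) = n + (2*n - 1)*5 = n + (-1 + 2*n)*5 = n + (-5 + 10*n) = -5 + 11*n)
l(67) + Z(u) = (-5 + 11*67) - 12 = (-5 + 737) - 12 = 732 - 12 = 720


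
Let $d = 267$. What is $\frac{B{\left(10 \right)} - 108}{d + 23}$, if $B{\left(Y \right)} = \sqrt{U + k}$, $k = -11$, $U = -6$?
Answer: $- \frac{54}{145} + \frac{i \sqrt{17}}{290} \approx -0.37241 + 0.014218 i$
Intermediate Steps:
$B{\left(Y \right)} = i \sqrt{17}$ ($B{\left(Y \right)} = \sqrt{-6 - 11} = \sqrt{-17} = i \sqrt{17}$)
$\frac{B{\left(10 \right)} - 108}{d + 23} = \frac{i \sqrt{17} - 108}{267 + 23} = \frac{-108 + i \sqrt{17}}{290} = \left(-108 + i \sqrt{17}\right) \frac{1}{290} = - \frac{54}{145} + \frac{i \sqrt{17}}{290}$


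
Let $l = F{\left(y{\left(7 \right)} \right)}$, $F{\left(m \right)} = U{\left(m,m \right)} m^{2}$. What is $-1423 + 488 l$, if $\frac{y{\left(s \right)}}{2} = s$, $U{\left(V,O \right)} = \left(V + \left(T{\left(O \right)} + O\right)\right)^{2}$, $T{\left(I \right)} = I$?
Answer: $168721649$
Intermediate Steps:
$U{\left(V,O \right)} = \left(V + 2 O\right)^{2}$ ($U{\left(V,O \right)} = \left(V + \left(O + O\right)\right)^{2} = \left(V + 2 O\right)^{2}$)
$y{\left(s \right)} = 2 s$
$F{\left(m \right)} = 9 m^{4}$ ($F{\left(m \right)} = \left(m + 2 m\right)^{2} m^{2} = \left(3 m\right)^{2} m^{2} = 9 m^{2} m^{2} = 9 m^{4}$)
$l = 345744$ ($l = 9 \left(2 \cdot 7\right)^{4} = 9 \cdot 14^{4} = 9 \cdot 38416 = 345744$)
$-1423 + 488 l = -1423 + 488 \cdot 345744 = -1423 + 168723072 = 168721649$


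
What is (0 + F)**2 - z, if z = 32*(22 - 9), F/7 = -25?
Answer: 30209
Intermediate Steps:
F = -175 (F = 7*(-25) = -175)
z = 416 (z = 32*13 = 416)
(0 + F)**2 - z = (0 - 175)**2 - 1*416 = (-175)**2 - 416 = 30625 - 416 = 30209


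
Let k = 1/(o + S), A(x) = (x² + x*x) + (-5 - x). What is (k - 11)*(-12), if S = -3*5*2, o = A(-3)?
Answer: 930/7 ≈ 132.86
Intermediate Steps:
A(x) = -5 - x + 2*x² (A(x) = (x² + x²) + (-5 - x) = 2*x² + (-5 - x) = -5 - x + 2*x²)
o = 16 (o = -5 - 1*(-3) + 2*(-3)² = -5 + 3 + 2*9 = -5 + 3 + 18 = 16)
S = -30 (S = -15*2 = -30)
k = -1/14 (k = 1/(16 - 30) = 1/(-14) = -1/14 ≈ -0.071429)
(k - 11)*(-12) = (-1/14 - 11)*(-12) = -155/14*(-12) = 930/7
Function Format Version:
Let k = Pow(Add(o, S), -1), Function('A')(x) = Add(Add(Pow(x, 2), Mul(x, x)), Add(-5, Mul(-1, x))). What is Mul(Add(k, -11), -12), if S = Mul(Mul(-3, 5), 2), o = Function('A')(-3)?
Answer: Rational(930, 7) ≈ 132.86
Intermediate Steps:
Function('A')(x) = Add(-5, Mul(-1, x), Mul(2, Pow(x, 2))) (Function('A')(x) = Add(Add(Pow(x, 2), Pow(x, 2)), Add(-5, Mul(-1, x))) = Add(Mul(2, Pow(x, 2)), Add(-5, Mul(-1, x))) = Add(-5, Mul(-1, x), Mul(2, Pow(x, 2))))
o = 16 (o = Add(-5, Mul(-1, -3), Mul(2, Pow(-3, 2))) = Add(-5, 3, Mul(2, 9)) = Add(-5, 3, 18) = 16)
S = -30 (S = Mul(-15, 2) = -30)
k = Rational(-1, 14) (k = Pow(Add(16, -30), -1) = Pow(-14, -1) = Rational(-1, 14) ≈ -0.071429)
Mul(Add(k, -11), -12) = Mul(Add(Rational(-1, 14), -11), -12) = Mul(Rational(-155, 14), -12) = Rational(930, 7)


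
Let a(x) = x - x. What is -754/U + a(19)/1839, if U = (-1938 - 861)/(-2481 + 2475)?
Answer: -1508/933 ≈ -1.6163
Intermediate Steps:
a(x) = 0
U = 933/2 (U = -2799/(-6) = -2799*(-⅙) = 933/2 ≈ 466.50)
-754/U + a(19)/1839 = -754/933/2 + 0/1839 = -754*2/933 + 0*(1/1839) = -1508/933 + 0 = -1508/933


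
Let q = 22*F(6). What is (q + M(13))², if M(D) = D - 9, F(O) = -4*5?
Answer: 190096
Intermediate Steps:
F(O) = -20
q = -440 (q = 22*(-20) = -440)
M(D) = -9 + D
(q + M(13))² = (-440 + (-9 + 13))² = (-440 + 4)² = (-436)² = 190096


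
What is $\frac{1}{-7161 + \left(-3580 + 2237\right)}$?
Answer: $- \frac{1}{8504} \approx -0.00011759$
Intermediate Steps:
$\frac{1}{-7161 + \left(-3580 + 2237\right)} = \frac{1}{-7161 - 1343} = \frac{1}{-8504} = - \frac{1}{8504}$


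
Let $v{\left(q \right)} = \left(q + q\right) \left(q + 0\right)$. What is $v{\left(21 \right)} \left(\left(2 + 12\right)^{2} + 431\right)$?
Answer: $553014$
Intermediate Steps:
$v{\left(q \right)} = 2 q^{2}$ ($v{\left(q \right)} = 2 q q = 2 q^{2}$)
$v{\left(21 \right)} \left(\left(2 + 12\right)^{2} + 431\right) = 2 \cdot 21^{2} \left(\left(2 + 12\right)^{2} + 431\right) = 2 \cdot 441 \left(14^{2} + 431\right) = 882 \left(196 + 431\right) = 882 \cdot 627 = 553014$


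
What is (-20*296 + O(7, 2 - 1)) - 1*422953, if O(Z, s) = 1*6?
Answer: -428867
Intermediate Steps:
O(Z, s) = 6
(-20*296 + O(7, 2 - 1)) - 1*422953 = (-20*296 + 6) - 1*422953 = (-5920 + 6) - 422953 = -5914 - 422953 = -428867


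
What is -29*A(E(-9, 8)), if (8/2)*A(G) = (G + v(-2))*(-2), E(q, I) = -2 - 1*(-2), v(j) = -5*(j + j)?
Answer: 290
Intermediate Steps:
v(j) = -10*j
E(q, I) = 0 (E(q, I) = -2 + 2 = 0)
A(G) = -10 - G/2 (A(G) = ((G - 10*(-2))*(-2))/4 = ((G + 20)*(-2))/4 = ((20 + G)*(-2))/4 = (-40 - 2*G)/4 = -10 - G/2)
-29*A(E(-9, 8)) = -29*(-10 - 1/2*0) = -29*(-10 + 0) = -29*(-10) = 290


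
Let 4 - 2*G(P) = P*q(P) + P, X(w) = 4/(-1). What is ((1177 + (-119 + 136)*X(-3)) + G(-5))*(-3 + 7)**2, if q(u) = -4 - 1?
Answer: 17616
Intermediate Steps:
q(u) = -5
X(w) = -4 (X(w) = 4*(-1) = -4)
G(P) = 2 + 2*P (G(P) = 2 - (P*(-5) + P)/2 = 2 - (-5*P + P)/2 = 2 - (-2)*P = 2 + 2*P)
((1177 + (-119 + 136)*X(-3)) + G(-5))*(-3 + 7)**2 = ((1177 + (-119 + 136)*(-4)) + (2 + 2*(-5)))*(-3 + 7)**2 = ((1177 + 17*(-4)) + (2 - 10))*4**2 = ((1177 - 68) - 8)*16 = (1109 - 8)*16 = 1101*16 = 17616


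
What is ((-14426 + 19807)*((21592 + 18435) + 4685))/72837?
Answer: 26732808/8093 ≈ 3303.2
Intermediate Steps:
((-14426 + 19807)*((21592 + 18435) + 4685))/72837 = (5381*(40027 + 4685))*(1/72837) = (5381*44712)*(1/72837) = 240595272*(1/72837) = 26732808/8093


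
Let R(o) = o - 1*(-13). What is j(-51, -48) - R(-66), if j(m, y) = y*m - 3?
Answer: 2498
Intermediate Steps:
j(m, y) = -3 + m*y (j(m, y) = m*y - 3 = -3 + m*y)
R(o) = 13 + o (R(o) = o + 13 = 13 + o)
j(-51, -48) - R(-66) = (-3 - 51*(-48)) - (13 - 66) = (-3 + 2448) - 1*(-53) = 2445 + 53 = 2498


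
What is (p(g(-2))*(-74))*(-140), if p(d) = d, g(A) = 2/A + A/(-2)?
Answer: 0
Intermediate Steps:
g(A) = 2/A - A/2 (g(A) = 2/A + A*(-½) = 2/A - A/2)
(p(g(-2))*(-74))*(-140) = ((2/(-2) - ½*(-2))*(-74))*(-140) = ((2*(-½) + 1)*(-74))*(-140) = ((-1 + 1)*(-74))*(-140) = (0*(-74))*(-140) = 0*(-140) = 0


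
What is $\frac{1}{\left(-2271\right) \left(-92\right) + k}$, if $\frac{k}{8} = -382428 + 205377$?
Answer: $- \frac{1}{1207476} \approx -8.2817 \cdot 10^{-7}$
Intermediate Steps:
$k = -1416408$ ($k = 8 \left(-382428 + 205377\right) = 8 \left(-177051\right) = -1416408$)
$\frac{1}{\left(-2271\right) \left(-92\right) + k} = \frac{1}{\left(-2271\right) \left(-92\right) - 1416408} = \frac{1}{208932 - 1416408} = \frac{1}{-1207476} = - \frac{1}{1207476}$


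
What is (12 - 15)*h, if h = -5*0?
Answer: 0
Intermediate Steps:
h = 0
(12 - 15)*h = (12 - 15)*0 = -3*0 = 0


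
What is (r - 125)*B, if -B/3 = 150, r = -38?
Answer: 73350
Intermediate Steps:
B = -450 (B = -3*150 = -450)
(r - 125)*B = (-38 - 125)*(-450) = -163*(-450) = 73350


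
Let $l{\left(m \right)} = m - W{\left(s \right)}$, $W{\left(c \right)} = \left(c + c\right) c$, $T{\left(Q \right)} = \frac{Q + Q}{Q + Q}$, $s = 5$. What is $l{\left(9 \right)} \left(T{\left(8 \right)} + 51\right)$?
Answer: $-2132$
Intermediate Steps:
$T{\left(Q \right)} = 1$ ($T{\left(Q \right)} = \frac{2 Q}{2 Q} = 2 Q \frac{1}{2 Q} = 1$)
$W{\left(c \right)} = 2 c^{2}$ ($W{\left(c \right)} = 2 c c = 2 c^{2}$)
$l{\left(m \right)} = -50 + m$ ($l{\left(m \right)} = m - 2 \cdot 5^{2} = m - 2 \cdot 25 = m - 50 = -50 + m$)
$l{\left(9 \right)} \left(T{\left(8 \right)} + 51\right) = \left(-50 + 9\right) \left(1 + 51\right) = \left(-41\right) 52 = -2132$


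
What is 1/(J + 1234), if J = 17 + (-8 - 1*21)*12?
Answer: 1/903 ≈ 0.0011074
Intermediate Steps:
J = -331 (J = 17 + (-8 - 21)*12 = 17 - 29*12 = 17 - 348 = -331)
1/(J + 1234) = 1/(-331 + 1234) = 1/903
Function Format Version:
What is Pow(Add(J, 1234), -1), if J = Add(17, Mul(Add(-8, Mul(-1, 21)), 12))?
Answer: Rational(1, 903) ≈ 0.0011074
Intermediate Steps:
J = -331 (J = Add(17, Mul(Add(-8, -21), 12)) = Add(17, Mul(-29, 12)) = Add(17, -348) = -331)
Pow(Add(J, 1234), -1) = Pow(Add(-331, 1234), -1) = Pow(903, -1) = Rational(1, 903)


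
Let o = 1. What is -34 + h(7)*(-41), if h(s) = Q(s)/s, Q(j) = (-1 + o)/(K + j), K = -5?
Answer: -34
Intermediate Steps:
Q(j) = 0 (Q(j) = (-1 + 1)/(-5 + j) = 0/(-5 + j) = 0)
h(s) = 0 (h(s) = 0/s = 0)
-34 + h(7)*(-41) = -34 + 0*(-41) = -34 + 0 = -34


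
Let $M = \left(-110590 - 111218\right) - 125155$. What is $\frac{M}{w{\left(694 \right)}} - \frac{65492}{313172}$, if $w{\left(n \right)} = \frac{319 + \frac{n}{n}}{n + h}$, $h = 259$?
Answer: $- \frac{25888035012887}{25053760} \approx -1.0333 \cdot 10^{6}$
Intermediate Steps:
$w{\left(n \right)} = \frac{320}{259 + n}$ ($w{\left(n \right)} = \frac{319 + \frac{n}{n}}{n + 259} = \frac{319 + 1}{259 + n} = \frac{320}{259 + n}$)
$M = -346963$ ($M = \left(-110590 - 111218\right) - 125155 = -221808 - 125155 = -346963$)
$\frac{M}{w{\left(694 \right)}} - \frac{65492}{313172} = - \frac{346963}{320 \frac{1}{259 + 694}} - \frac{65492}{313172} = - \frac{346963}{320 \cdot \frac{1}{953}} - \frac{16373}{78293} = - \frac{346963}{\frac{320}{953}} - \frac{16373}{78293} = \left(-346963\right) \frac{953}{320} - \frac{16373}{78293} = - \frac{330655739}{320} - \frac{16373}{78293} = - \frac{25888035012887}{25053760}$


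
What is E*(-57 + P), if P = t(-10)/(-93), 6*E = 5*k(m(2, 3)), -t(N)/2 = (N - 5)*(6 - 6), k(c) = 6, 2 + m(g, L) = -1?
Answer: -285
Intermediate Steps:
m(g, L) = -3 (m(g, L) = -2 - 1 = -3)
t(N) = 0 (t(N) = -2*(N - 5)*(6 - 6) = -2*(-5 + N)*0 = -2*0 = 0)
E = 5 (E = (5*6)/6 = (⅙)*30 = 5)
P = 0 (P = 0/(-93) = 0*(-1/93) = 0)
E*(-57 + P) = 5*(-57 + 0) = 5*(-57) = -285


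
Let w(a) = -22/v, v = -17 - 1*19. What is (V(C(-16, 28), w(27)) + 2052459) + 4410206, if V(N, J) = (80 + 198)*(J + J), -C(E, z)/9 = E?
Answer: 58167043/9 ≈ 6.4630e+6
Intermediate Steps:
v = -36 (v = -17 - 19 = -36)
C(E, z) = -9*E
w(a) = 11/18 (w(a) = -22/(-36) = -22*(-1/36) = 11/18)
V(N, J) = 556*J (V(N, J) = 278*(2*J) = 556*J)
(V(C(-16, 28), w(27)) + 2052459) + 4410206 = (556*(11/18) + 2052459) + 4410206 = (3058/9 + 2052459) + 4410206 = 18475189/9 + 4410206 = 58167043/9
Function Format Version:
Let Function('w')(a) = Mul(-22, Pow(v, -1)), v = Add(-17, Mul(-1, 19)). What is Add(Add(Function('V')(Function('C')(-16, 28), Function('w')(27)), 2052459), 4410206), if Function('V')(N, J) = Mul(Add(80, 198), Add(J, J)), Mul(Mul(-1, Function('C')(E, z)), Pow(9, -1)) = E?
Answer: Rational(58167043, 9) ≈ 6.4630e+6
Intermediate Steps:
v = -36 (v = Add(-17, -19) = -36)
Function('C')(E, z) = Mul(-9, E)
Function('w')(a) = Rational(11, 18) (Function('w')(a) = Mul(-22, Pow(-36, -1)) = Mul(-22, Rational(-1, 36)) = Rational(11, 18))
Function('V')(N, J) = Mul(556, J) (Function('V')(N, J) = Mul(278, Mul(2, J)) = Mul(556, J))
Add(Add(Function('V')(Function('C')(-16, 28), Function('w')(27)), 2052459), 4410206) = Add(Add(Mul(556, Rational(11, 18)), 2052459), 4410206) = Add(Add(Rational(3058, 9), 2052459), 4410206) = Add(Rational(18475189, 9), 4410206) = Rational(58167043, 9)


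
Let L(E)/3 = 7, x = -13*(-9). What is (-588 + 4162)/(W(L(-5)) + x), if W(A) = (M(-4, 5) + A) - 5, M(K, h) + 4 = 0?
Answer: 3574/129 ≈ 27.705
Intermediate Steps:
x = 117
M(K, h) = -4 (M(K, h) = -4 + 0 = -4)
L(E) = 21 (L(E) = 3*7 = 21)
W(A) = -9 + A (W(A) = (-4 + A) - 5 = -9 + A)
(-588 + 4162)/(W(L(-5)) + x) = (-588 + 4162)/((-9 + 21) + 117) = 3574/(12 + 117) = 3574/129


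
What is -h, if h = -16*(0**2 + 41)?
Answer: 656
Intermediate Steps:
h = -656 (h = -16*(0 + 41) = -16*41 = -656)
-h = -1*(-656) = 656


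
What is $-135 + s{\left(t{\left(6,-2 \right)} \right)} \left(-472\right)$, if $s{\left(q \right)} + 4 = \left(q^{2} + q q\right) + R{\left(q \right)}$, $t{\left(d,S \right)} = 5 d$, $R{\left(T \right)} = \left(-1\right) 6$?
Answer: $-845015$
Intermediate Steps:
$R{\left(T \right)} = -6$
$s{\left(q \right)} = -10 + 2 q^{2}$ ($s{\left(q \right)} = -4 - \left(6 - q^{2} - q q\right) = -4 + \left(\left(q^{2} + q^{2}\right) - 6\right) = -4 + \left(2 q^{2} - 6\right) = -4 + \left(-6 + 2 q^{2}\right) = -10 + 2 q^{2}$)
$-135 + s{\left(t{\left(6,-2 \right)} \right)} \left(-472\right) = -135 + \left(-10 + 2 \left(5 \cdot 6\right)^{2}\right) \left(-472\right) = -135 + \left(-10 + 2 \cdot 30^{2}\right) \left(-472\right) = -135 + \left(-10 + 2 \cdot 900\right) \left(-472\right) = -135 + \left(-10 + 1800\right) \left(-472\right) = -135 + 1790 \left(-472\right) = -135 - 844880 = -845015$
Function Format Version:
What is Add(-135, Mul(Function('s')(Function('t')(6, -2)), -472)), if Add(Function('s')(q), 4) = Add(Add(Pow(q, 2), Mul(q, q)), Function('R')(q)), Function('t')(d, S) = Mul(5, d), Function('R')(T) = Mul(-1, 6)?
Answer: -845015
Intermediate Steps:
Function('R')(T) = -6
Function('s')(q) = Add(-10, Mul(2, Pow(q, 2))) (Function('s')(q) = Add(-4, Add(Add(Pow(q, 2), Mul(q, q)), -6)) = Add(-4, Add(Add(Pow(q, 2), Pow(q, 2)), -6)) = Add(-4, Add(Mul(2, Pow(q, 2)), -6)) = Add(-4, Add(-6, Mul(2, Pow(q, 2)))) = Add(-10, Mul(2, Pow(q, 2))))
Add(-135, Mul(Function('s')(Function('t')(6, -2)), -472)) = Add(-135, Mul(Add(-10, Mul(2, Pow(Mul(5, 6), 2))), -472)) = Add(-135, Mul(Add(-10, Mul(2, Pow(30, 2))), -472)) = Add(-135, Mul(Add(-10, Mul(2, 900)), -472)) = Add(-135, Mul(Add(-10, 1800), -472)) = Add(-135, Mul(1790, -472)) = Add(-135, -844880) = -845015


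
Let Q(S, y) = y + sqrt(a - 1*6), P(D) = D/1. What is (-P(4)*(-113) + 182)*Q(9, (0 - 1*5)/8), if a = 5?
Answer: -1585/4 + 634*I ≈ -396.25 + 634.0*I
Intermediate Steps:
P(D) = D (P(D) = D*1 = D)
Q(S, y) = I + y (Q(S, y) = y + sqrt(5 - 1*6) = y + sqrt(5 - 6) = y + sqrt(-1) = y + I = I + y)
(-P(4)*(-113) + 182)*Q(9, (0 - 1*5)/8) = (-4*(-113) + 182)*(I + (0 - 1*5)/8) = (-1*(-452) + 182)*(I + (0 - 5)*(1/8)) = (452 + 182)*(I - 5*1/8) = 634*(I - 5/8) = 634*(-5/8 + I) = -1585/4 + 634*I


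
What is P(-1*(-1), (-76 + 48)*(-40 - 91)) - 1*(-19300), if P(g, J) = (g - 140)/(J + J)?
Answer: 141584661/7336 ≈ 19300.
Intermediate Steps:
P(g, J) = (-140 + g)/(2*J) (P(g, J) = (-140 + g)/((2*J)) = (-140 + g)*(1/(2*J)) = (-140 + g)/(2*J))
P(-1*(-1), (-76 + 48)*(-40 - 91)) - 1*(-19300) = (-140 - 1*(-1))/(2*(((-76 + 48)*(-40 - 91)))) - 1*(-19300) = (-140 + 1)/(2*((-28*(-131)))) + 19300 = (½)*(-139)/3668 + 19300 = (½)*(1/3668)*(-139) + 19300 = -139/7336 + 19300 = 141584661/7336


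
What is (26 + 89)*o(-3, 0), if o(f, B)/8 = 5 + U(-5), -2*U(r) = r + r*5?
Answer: 18400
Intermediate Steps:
U(r) = -3*r (U(r) = -(r + r*5)/2 = -(r + 5*r)/2 = -3*r)
o(f, B) = 160 (o(f, B) = 8*(5 - 3*(-5)) = 8*(5 + 15) = 8*20 = 160)
(26 + 89)*o(-3, 0) = (26 + 89)*160 = 115*160 = 18400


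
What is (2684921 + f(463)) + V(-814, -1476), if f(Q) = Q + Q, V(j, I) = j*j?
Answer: 3348443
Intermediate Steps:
V(j, I) = j**2
f(Q) = 2*Q
(2684921 + f(463)) + V(-814, -1476) = (2684921 + 2*463) + (-814)**2 = (2684921 + 926) + 662596 = 2685847 + 662596 = 3348443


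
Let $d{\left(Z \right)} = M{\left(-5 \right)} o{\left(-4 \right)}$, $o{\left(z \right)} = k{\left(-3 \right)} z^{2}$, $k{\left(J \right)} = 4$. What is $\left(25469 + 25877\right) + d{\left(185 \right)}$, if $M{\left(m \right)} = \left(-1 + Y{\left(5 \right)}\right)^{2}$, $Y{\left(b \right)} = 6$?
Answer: $52946$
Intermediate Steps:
$o{\left(z \right)} = 4 z^{2}$
$M{\left(m \right)} = 25$ ($M{\left(m \right)} = \left(-1 + 6\right)^{2} = 5^{2} = 25$)
$d{\left(Z \right)} = 1600$ ($d{\left(Z \right)} = 25 \cdot 4 \left(-4\right)^{2} = 25 \cdot 4 \cdot 16 = 25 \cdot 64 = 1600$)
$\left(25469 + 25877\right) + d{\left(185 \right)} = \left(25469 + 25877\right) + 1600 = 51346 + 1600 = 52946$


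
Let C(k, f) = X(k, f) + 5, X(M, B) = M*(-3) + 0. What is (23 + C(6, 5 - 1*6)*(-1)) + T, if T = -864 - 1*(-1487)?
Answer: 659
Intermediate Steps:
X(M, B) = -3*M (X(M, B) = -3*M + 0 = -3*M)
C(k, f) = 5 - 3*k (C(k, f) = -3*k + 5 = 5 - 3*k)
T = 623 (T = -864 + 1487 = 623)
(23 + C(6, 5 - 1*6)*(-1)) + T = (23 + (5 - 3*6)*(-1)) + 623 = (23 + (5 - 18)*(-1)) + 623 = (23 - 13*(-1)) + 623 = (23 + 13) + 623 = 36 + 623 = 659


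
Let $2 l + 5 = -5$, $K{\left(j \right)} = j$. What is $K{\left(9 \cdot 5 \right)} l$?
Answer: $-225$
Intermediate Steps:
$l = -5$ ($l = - \frac{5}{2} + \frac{1}{2} \left(-5\right) = - \frac{5}{2} - \frac{5}{2} = -5$)
$K{\left(9 \cdot 5 \right)} l = 9 \cdot 5 \left(-5\right) = 45 \left(-5\right) = -225$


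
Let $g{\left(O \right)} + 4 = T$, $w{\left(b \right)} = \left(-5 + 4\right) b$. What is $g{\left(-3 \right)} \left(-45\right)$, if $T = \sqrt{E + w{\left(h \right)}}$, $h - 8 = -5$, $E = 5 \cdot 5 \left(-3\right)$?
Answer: $180 - 45 i \sqrt{78} \approx 180.0 - 397.43 i$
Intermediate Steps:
$E = -75$ ($E = 25 \left(-3\right) = -75$)
$h = 3$ ($h = 8 - 5 = 3$)
$w{\left(b \right)} = - b$
$T = i \sqrt{78}$ ($T = \sqrt{-75 - 3} = \sqrt{-78} = i \sqrt{78} \approx 8.8318 i$)
$g{\left(O \right)} = -4 + i \sqrt{78}$
$g{\left(-3 \right)} \left(-45\right) = \left(-4 + i \sqrt{78}\right) \left(-45\right) = 180 - 45 i \sqrt{78}$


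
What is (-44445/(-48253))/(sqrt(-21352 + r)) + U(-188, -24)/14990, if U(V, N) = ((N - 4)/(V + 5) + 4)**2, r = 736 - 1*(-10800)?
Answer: 57760/50200011 - 14815*I*sqrt(2454)/78941908 ≈ 0.0011506 - 0.0092968*I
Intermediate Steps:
r = 11536 (r = 736 + 10800 = 11536)
U(V, N) = (4 + (-4 + N)/(5 + V))**2 (U(V, N) = ((-4 + N)/(5 + V) + 4)**2 = (4 + (-4 + N)/(5 + V))**2)
(-44445/(-48253))/(sqrt(-21352 + r)) + U(-188, -24)/14990 = (-44445/(-48253))/(sqrt(-21352 + 11536)) + ((16 - 24 + 4*(-188))**2/(5 - 188)**2)/14990 = (-44445*(-1/48253))/(sqrt(-9816)) + ((16 - 24 - 752)**2/(-183)**2)*(1/14990) = 44445/(48253*((2*I*sqrt(2454)))) + ((1/33489)*(-760)**2)*(1/14990) = 44445*(-I*sqrt(2454)/4908)/48253 + ((1/33489)*577600)*(1/14990) = -14815*I*sqrt(2454)/78941908 + (577600/33489)*(1/14990) = -14815*I*sqrt(2454)/78941908 + 57760/50200011 = 57760/50200011 - 14815*I*sqrt(2454)/78941908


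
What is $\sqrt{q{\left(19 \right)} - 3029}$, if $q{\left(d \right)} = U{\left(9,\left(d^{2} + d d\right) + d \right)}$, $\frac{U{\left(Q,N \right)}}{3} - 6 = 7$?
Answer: $i \sqrt{2990} \approx 54.681 i$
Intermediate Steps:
$U{\left(Q,N \right)} = 39$ ($U{\left(Q,N \right)} = 18 + 3 \cdot 7 = 18 + 21 = 39$)
$q{\left(d \right)} = 39$
$\sqrt{q{\left(19 \right)} - 3029} = \sqrt{39 - 3029} = \sqrt{-2990} = i \sqrt{2990}$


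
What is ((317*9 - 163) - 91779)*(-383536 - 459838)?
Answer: 75135346286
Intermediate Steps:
((317*9 - 163) - 91779)*(-383536 - 459838) = ((2853 - 163) - 91779)*(-843374) = (2690 - 91779)*(-843374) = -89089*(-843374) = 75135346286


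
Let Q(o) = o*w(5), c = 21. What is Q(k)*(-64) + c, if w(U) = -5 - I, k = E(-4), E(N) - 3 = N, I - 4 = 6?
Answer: -939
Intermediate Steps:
I = 10 (I = 4 + 6 = 10)
E(N) = 3 + N
k = -1 (k = 3 - 4 = -1)
w(U) = -15 (w(U) = -5 - 1*10 = -5 - 10 = -15)
Q(o) = -15*o (Q(o) = o*(-15) = -15*o)
Q(k)*(-64) + c = -15*(-1)*(-64) + 21 = 15*(-64) + 21 = -960 + 21 = -939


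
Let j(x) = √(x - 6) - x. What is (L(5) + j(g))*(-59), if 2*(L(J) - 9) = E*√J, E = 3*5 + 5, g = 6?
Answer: -177 - 590*√5 ≈ -1496.3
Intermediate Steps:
E = 20 (E = 15 + 5 = 20)
j(x) = √(-6 + x) - x
L(J) = 9 + 10*√J (L(J) = 9 + (20*√J)/2 = 9 + 10*√J)
(L(5) + j(g))*(-59) = ((9 + 10*√5) + (√(-6 + 6) - 1*6))*(-59) = ((9 + 10*√5) + (√0 - 6))*(-59) = ((9 + 10*√5) + (0 - 6))*(-59) = ((9 + 10*√5) - 6)*(-59) = (3 + 10*√5)*(-59) = -177 - 590*√5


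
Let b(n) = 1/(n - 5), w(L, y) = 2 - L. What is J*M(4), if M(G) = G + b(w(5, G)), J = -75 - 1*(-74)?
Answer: -31/8 ≈ -3.8750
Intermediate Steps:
J = -1 (J = -75 + 74 = -1)
b(n) = 1/(-5 + n)
M(G) = -⅛ + G (M(G) = G + 1/(-5 + (2 - 1*5)) = G + 1/(-5 + (2 - 5)) = G + 1/(-5 - 3) = G + 1/(-8) = G - ⅛ = -⅛ + G)
J*M(4) = -(-⅛ + 4) = -1*31/8 = -31/8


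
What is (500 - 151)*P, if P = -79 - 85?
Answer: -57236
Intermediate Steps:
P = -164
(500 - 151)*P = (500 - 151)*(-164) = 349*(-164) = -57236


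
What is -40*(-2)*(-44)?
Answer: -3520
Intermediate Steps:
-40*(-2)*(-44) = 80*(-44) = -3520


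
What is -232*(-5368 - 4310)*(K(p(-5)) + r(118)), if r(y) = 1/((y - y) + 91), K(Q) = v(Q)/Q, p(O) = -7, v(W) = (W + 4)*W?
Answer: -610720512/91 ≈ -6.7112e+6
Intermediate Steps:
v(W) = W*(4 + W) (v(W) = (4 + W)*W = W*(4 + W))
K(Q) = 4 + Q (K(Q) = (Q*(4 + Q))/Q = 4 + Q)
r(y) = 1/91 (r(y) = 1/(0 + 91) = 1/91)
-232*(-5368 - 4310)*(K(p(-5)) + r(118)) = -232*(-5368 - 4310)*((4 - 7) + 1/91) = -(-2245296)*(-3 + 1/91) = -(-2245296)*(-272)/91 = -232*2632416/91 = -610720512/91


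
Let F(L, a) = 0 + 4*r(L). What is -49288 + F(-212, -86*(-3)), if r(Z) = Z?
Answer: -50136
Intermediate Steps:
F(L, a) = 4*L (F(L, a) = 0 + 4*L = 4*L)
-49288 + F(-212, -86*(-3)) = -49288 + 4*(-212) = -49288 - 848 = -50136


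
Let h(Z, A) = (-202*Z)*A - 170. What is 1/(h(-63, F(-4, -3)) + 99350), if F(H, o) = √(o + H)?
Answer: 2755/304731387 - 707*I*√7/609462774 ≈ 9.0408e-6 - 3.0692e-6*I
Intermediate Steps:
F(H, o) = √(H + o)
h(Z, A) = -170 - 202*A*Z (h(Z, A) = -202*A*Z - 170 = -170 - 202*A*Z)
1/(h(-63, F(-4, -3)) + 99350) = 1/((-170 - 202*√(-4 - 3)*(-63)) + 99350) = 1/((-170 - 202*√(-7)*(-63)) + 99350) = 1/((-170 - 202*I*√7*(-63)) + 99350) = 1/((-170 + 12726*I*√7) + 99350) = 1/(99180 + 12726*I*√7)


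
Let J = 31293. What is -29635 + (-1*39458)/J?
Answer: -927407513/31293 ≈ -29636.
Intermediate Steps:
-29635 + (-1*39458)/J = -29635 - 1*39458/31293 = -29635 - 39458*1/31293 = -29635 - 39458/31293 = -927407513/31293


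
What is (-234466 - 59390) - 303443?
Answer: -597299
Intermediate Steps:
(-234466 - 59390) - 303443 = -293856 - 303443 = -597299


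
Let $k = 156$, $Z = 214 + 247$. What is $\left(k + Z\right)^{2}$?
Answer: $380689$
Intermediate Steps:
$Z = 461$
$\left(k + Z\right)^{2} = \left(156 + 461\right)^{2} = 617^{2} = 380689$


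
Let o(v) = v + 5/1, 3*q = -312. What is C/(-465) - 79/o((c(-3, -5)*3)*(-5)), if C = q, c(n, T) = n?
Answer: -6307/4650 ≈ -1.3563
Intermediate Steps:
q = -104 (q = (⅓)*(-312) = -104)
o(v) = 5 + v (o(v) = v + 5*1 = v + 5 = 5 + v)
C = -104
C/(-465) - 79/o((c(-3, -5)*3)*(-5)) = -104/(-465) - 79/(5 - 3*3*(-5)) = -104*(-1/465) - 79/(5 - 9*(-5)) = 104/465 - 79/(5 + 45) = 104/465 - 79/50 = -6307/4650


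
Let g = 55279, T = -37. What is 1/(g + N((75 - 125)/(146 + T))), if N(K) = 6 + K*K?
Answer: 11881/656843585 ≈ 1.8088e-5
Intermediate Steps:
N(K) = 6 + K²
1/(g + N((75 - 125)/(146 + T))) = 1/(55279 + (6 + ((75 - 125)/(146 - 37))²)) = 1/(55279 + (6 + (-50/109)²)) = 1/(55279 + (6 + 2500/11881)) = 1/(55279 + 73786/11881) = 1/(656843585/11881) = 11881/656843585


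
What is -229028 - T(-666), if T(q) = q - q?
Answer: -229028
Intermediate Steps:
T(q) = 0
-229028 - T(-666) = -229028 - 1*0 = -229028 + 0 = -229028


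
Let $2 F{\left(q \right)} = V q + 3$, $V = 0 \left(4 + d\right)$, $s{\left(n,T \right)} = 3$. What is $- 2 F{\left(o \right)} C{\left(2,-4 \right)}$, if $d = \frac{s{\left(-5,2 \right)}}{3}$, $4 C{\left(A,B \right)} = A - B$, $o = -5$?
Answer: $- \frac{9}{2} \approx -4.5$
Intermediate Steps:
$C{\left(A,B \right)} = - \frac{B}{4} + \frac{A}{4}$ ($C{\left(A,B \right)} = \frac{A - B}{4} = - \frac{B}{4} + \frac{A}{4}$)
$d = 1$ ($d = \frac{3}{3} = 3 \cdot \frac{1}{3} = 1$)
$V = 0$ ($V = 0 \left(4 + 1\right) = 0 \cdot 5 = 0$)
$F{\left(q \right)} = \frac{3}{2}$ ($F{\left(q \right)} = \frac{0 q + 3}{2} = \frac{0 + 3}{2} = \frac{1}{2} \cdot 3 = \frac{3}{2}$)
$- 2 F{\left(o \right)} C{\left(2,-4 \right)} = \left(-2\right) \frac{3}{2} \left(\left(- \frac{1}{4}\right) \left(-4\right) + \frac{1}{4} \cdot 2\right) = - 3 \left(1 + \frac{1}{2}\right) = \left(-3\right) \frac{3}{2} = - \frac{9}{2}$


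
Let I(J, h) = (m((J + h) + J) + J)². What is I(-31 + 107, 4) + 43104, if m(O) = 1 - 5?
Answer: 48288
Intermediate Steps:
m(O) = -4
I(J, h) = (-4 + J)²
I(-31 + 107, 4) + 43104 = (-4 + (-31 + 107))² + 43104 = (-4 + 76)² + 43104 = 72² + 43104 = 5184 + 43104 = 48288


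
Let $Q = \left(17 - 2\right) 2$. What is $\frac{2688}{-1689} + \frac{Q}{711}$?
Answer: $- \frac{206722}{133431} \approx -1.5493$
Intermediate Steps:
$Q = 30$ ($Q = 15 \cdot 2 = 30$)
$\frac{2688}{-1689} + \frac{Q}{711} = \frac{2688}{-1689} + \frac{30}{711} = 2688 \left(- \frac{1}{1689}\right) + 30 \cdot \frac{1}{711} = - \frac{896}{563} + \frac{10}{237} = - \frac{206722}{133431}$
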